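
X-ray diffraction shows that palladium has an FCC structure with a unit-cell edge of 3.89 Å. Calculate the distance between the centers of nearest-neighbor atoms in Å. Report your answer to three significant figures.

In an FCC structure, atoms touch along the face diagonal, so √2·a = 4r; the nearest-neighbor distance equals 2r = 0.7071·a.
d = 0.7071 × 3.89 = 2.75 Å.

2.75 Å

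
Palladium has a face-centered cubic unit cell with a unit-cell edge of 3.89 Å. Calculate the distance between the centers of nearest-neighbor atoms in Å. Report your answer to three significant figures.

In an FCC structure, atoms touch along the face diagonal, so √2·a = 4r; the nearest-neighbor distance equals 2r = 0.7071·a.
d = 0.7071 × 3.89 = 2.75 Å.

2.75 Å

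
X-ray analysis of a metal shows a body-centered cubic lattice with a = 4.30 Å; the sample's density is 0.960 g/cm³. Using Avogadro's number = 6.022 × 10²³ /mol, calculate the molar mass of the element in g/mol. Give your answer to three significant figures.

23.0 g/mol

A BCC cell has Z = 2 atoms; a = 4.300 × 10^-8 cm.
M = ρ·N_A·a³/Z = 0.960 × 6.022 × 10²³ × 7.951 × 10^-23 / 2 = 23.0 g/mol.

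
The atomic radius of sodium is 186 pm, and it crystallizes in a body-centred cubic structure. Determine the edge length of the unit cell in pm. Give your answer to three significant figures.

In a BCC lattice, atoms touch along the body diagonal, so √3·a = 4r.
a = 4r/√3 = 4 × 186 / 1.7321 = 430 pm.

430 pm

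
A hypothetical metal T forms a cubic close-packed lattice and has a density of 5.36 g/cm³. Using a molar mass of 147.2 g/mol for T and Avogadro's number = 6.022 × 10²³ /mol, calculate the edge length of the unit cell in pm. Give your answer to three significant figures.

567 pm

With Z = 4 atoms per FCC cell, a³ = Z·M/(N_A·ρ) = 4 × 147.2 / (6.022 × 10²³ × 5.360 g/cm³) = 1.824 × 10^-22 cm³.
a = (1.824 × 10^-22)^(1/3) = 5.671 × 10^-8 cm = 567 pm.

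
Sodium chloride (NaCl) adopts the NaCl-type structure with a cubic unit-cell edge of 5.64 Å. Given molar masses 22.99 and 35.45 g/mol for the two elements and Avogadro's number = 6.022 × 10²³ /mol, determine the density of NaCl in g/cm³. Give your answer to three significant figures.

2.16 g/cm³

The NaCl-type structure contains Z = 4 formula units per cell; M(NaCl) = 22.99 + 35.45 = 58.44 g/mol.
a³ = (5.640 × 10^-8 cm)³ = 1.794 × 10^-22 cm³.
ρ = 4 × 58.44 / (6.022 × 10²³ × 1.794 × 10^-22) = 2.164 g/cm³.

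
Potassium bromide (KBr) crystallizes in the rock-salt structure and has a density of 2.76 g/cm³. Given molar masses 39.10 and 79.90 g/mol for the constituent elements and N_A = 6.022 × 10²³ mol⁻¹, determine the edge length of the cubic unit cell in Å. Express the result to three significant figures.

6.59 Å

M(KBr) = 119.0 g/mol; Z = 4 formula units per cell.
a³ = Z·M/(N_A·ρ) = 4 × 119.0 / (6.022 × 10²³ × 2.76) = 2.864 × 10^-22 cm³, so a = 6.592 × 10^-8 cm = 6.59 Å.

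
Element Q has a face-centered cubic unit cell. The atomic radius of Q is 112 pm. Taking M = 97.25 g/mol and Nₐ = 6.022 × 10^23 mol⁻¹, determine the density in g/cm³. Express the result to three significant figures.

20.3 g/cm³

In an FCC lattice, atoms touch along the face diagonal, so √2·a = 4r, giving a = 316.8 pm = 3.168 × 10^-8 cm.
With Z = 4, ρ = Z·M/(N_A·a³) = 4 × 97.25 / (6.022 × 10²³ × 3.179 × 10^-23) = 20.32 g/cm³.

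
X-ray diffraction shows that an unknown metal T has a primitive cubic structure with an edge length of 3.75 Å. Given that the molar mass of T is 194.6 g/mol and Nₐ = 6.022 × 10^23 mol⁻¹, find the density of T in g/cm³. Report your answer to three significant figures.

6.13 g/cm³

A simple cubic unit cell contains Z = 1 atom.
Cell volume: a³ = (3.75 Å)³ = (3.750 × 10^-8 cm)³ = 5.273 × 10^-23 cm³.
ρ = Z·M/(N_A·a³) = 1 × 194.6 / (6.022 × 10²³ × 5.273 × 10^-23) = 6.128 g/cm³.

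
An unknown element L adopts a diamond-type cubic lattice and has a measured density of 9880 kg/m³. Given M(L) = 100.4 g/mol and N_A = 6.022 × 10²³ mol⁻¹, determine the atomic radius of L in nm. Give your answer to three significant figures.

0.111 nm

For a diamond cubic cell (Z = 8), a³ = Z·M/(N_A·ρ) = 8 × 100.4 / (6.022 × 10²³ × 9.880) = 1.350 × 10^-22 cm³, so a = 5.130 × 10^-8 cm = 0.5130 nm.
Nearest neighbors lie along the body diagonal with √3·a = 8r, so r = 0.2165 × a = 0.111 nm.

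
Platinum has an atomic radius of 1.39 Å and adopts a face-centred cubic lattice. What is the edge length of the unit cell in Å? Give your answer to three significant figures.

3.93 Å

In an FCC lattice, atoms touch along the face diagonal, so √2·a = 4r.
a = 4r/√2 = 4 × 1.39 / 1.4142 = 3.93 Å.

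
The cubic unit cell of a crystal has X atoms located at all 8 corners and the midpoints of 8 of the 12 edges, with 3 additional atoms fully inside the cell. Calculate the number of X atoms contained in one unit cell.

6

Corner atoms are shared by 8 cells (1/8 each), edge atoms by 4 (1/4 each), interior atoms are unshared.
Net atoms = 8 × 1/8 + 8 × 1/4 + 3 = 1 + 2 + 3 = 6.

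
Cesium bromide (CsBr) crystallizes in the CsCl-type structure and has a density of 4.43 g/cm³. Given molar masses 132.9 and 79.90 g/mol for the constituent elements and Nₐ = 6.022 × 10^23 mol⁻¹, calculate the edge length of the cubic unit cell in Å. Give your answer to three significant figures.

4.30 Å

M(CsBr) = 212.8 g/mol; Z = 1 formula unit per cell.
a³ = Z·M/(N_A·ρ) = 1 × 212.8 / (6.022 × 10²³ × 4.43) = 7.977 × 10^-23 cm³, so a = 4.305 × 10^-8 cm = 4.30 Å.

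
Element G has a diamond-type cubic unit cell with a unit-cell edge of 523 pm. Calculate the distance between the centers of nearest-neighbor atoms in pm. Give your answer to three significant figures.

226 pm

In a diamond cubic structure, nearest neighbors lie along the body diagonal with √3·a = 8r; the nearest-neighbor distance equals 2r = 0.4330·a.
d = 0.4330 × 523 = 226 pm.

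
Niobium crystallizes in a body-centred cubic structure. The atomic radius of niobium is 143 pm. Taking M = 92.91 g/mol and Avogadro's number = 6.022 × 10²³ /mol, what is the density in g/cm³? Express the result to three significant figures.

8.57 g/cm³

In a BCC lattice, atoms touch along the body diagonal, so √3·a = 4r, giving a = 330.2 pm = 3.302 × 10^-8 cm.
With Z = 2, ρ = Z·M/(N_A·a³) = 2 × 92.91 / (6.022 × 10²³ × 3.602 × 10^-23) = 8.567 g/cm³.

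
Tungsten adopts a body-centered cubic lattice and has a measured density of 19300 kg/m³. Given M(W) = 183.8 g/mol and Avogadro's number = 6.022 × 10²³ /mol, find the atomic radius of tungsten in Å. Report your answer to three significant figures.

For a BCC cell (Z = 2), a³ = Z·M/(N_A·ρ) = 2 × 183.8 / (6.022 × 10²³ × 19.30) = 3.163 × 10^-23 cm³, so a = 3.162 × 10^-8 cm = 3.162 Å.
Atoms touch along the body diagonal, so √3·a = 4r, so r = 0.4330 × a = 1.37 Å.

1.37 Å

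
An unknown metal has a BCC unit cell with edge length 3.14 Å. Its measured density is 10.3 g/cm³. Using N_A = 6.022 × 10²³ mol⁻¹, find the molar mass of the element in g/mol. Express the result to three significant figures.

A BCC cell has Z = 2 atoms; a = 3.140 × 10^-8 cm.
M = ρ·N_A·a³/Z = 10.3 × 6.022 × 10²³ × 3.096 × 10^-23 / 2 = 96.0 g/mol.

96.0 g/mol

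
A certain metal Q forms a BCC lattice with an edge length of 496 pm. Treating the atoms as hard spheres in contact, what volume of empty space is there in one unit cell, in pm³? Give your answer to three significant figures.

In a BCC lattice atoms touch along the body diagonal, so √3·a = 4r, so r = 0.4330a = 214.8 pm.
V_cell = a³ = 1.220 × 10^8 pm³; V_atoms = 2 × (4/3)πr³ = 8.300 × 10^7 pm³.
Empty space = 1.220 × 10^8 − 8.300 × 10^7 = 3.90 × 10^7 pm³.

3.90 × 10^7 pm³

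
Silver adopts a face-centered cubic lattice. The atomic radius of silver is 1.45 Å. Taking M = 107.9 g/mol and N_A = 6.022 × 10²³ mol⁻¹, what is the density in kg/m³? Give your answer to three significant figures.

In an FCC lattice, atoms touch along the face diagonal, so √2·a = 4r, giving a = 4.101 Å = 4.101 × 10^-8 cm.
With Z = 4, ρ = Z·M/(N_A·a³) = 4 × 107.9 / (6.022 × 10²³ × 6.898 × 10^-23) = 10.39 g/cm³ = 10400 kg/m³.

10400 kg/m³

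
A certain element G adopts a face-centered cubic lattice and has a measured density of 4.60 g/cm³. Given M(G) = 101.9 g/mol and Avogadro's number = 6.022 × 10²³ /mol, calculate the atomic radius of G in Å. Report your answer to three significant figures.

For an FCC cell (Z = 4), a³ = Z·M/(N_A·ρ) = 4 × 101.9 / (6.022 × 10²³ × 4.600) = 1.471 × 10^-22 cm³, so a = 5.279 × 10^-8 cm = 5.279 Å.
Atoms touch along the face diagonal, so √2·a = 4r, so r = 0.3536 × a = 1.87 Å.

1.87 Å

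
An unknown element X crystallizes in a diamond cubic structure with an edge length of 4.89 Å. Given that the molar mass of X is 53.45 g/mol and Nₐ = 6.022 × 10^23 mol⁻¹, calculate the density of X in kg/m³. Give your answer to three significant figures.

6070 kg/m³

A diamond cubic unit cell contains Z = 8 atoms.
Cell volume: a³ = (4.89 Å)³ = (4.890 × 10^-8 cm)³ = 1.169 × 10^-22 cm³.
ρ = Z·M/(N_A·a³) = 8 × 53.45 / (6.022 × 10²³ × 1.169 × 10^-22) = 6.073 g/cm³ = 6070 kg/m³.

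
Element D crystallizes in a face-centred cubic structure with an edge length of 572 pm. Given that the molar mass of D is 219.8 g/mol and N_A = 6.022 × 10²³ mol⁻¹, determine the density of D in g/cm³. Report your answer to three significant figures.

7.80 g/cm³

An FCC unit cell contains Z = 4 atoms.
Cell volume: a³ = (572 pm)³ = (5.720 × 10^-8 cm)³ = 1.871 × 10^-22 cm³.
ρ = Z·M/(N_A·a³) = 4 × 219.8 / (6.022 × 10²³ × 1.871 × 10^-22) = 7.801 g/cm³.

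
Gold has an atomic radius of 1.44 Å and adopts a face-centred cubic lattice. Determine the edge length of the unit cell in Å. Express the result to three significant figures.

4.07 Å

In an FCC lattice, atoms touch along the face diagonal, so √2·a = 4r.
a = 4r/√2 = 4 × 1.44 / 1.4142 = 4.07 Å.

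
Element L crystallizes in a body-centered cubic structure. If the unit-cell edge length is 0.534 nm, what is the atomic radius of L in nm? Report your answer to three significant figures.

0.231 nm

In a BCC lattice, atoms touch along the body diagonal, so √3·a = 4r.
r = √3·a/4 = 1.7321 × 0.534 / 4 = 0.231 nm.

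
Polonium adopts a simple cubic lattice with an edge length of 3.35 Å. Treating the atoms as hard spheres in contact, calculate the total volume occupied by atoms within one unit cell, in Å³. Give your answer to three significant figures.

In a simple cubic lattice atoms touch along the cell edge, so a = 2r, so r = 0.5000a = 1.675 Å.
V_atoms = Z × (4/3)πr³ = 1 × (4/3)π × (1.675)³ = 19.7 Å³.

19.7 Å³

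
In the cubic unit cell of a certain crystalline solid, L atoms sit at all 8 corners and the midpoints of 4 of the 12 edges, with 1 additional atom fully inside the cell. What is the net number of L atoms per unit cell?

3

Corner atoms are shared by 8 cells (1/8 each), edge atoms by 4 (1/4 each), interior atoms are unshared.
Net atoms = 8 × 1/8 + 4 × 1/4 + 1 = 1 + 1 + 1 = 3.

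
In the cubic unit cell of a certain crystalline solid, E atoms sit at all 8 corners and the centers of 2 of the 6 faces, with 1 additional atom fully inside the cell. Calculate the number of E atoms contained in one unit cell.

3

Corner atoms are shared by 8 cells (1/8 each), face atoms by 2 (1/2 each), interior atoms are unshared.
Net atoms = 8 × 1/8 + 2 × 1/2 + 1 = 1 + 1 + 1 = 3.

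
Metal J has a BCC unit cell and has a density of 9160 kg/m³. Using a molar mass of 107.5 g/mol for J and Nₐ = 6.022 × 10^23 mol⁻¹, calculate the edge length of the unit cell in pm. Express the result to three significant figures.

339 pm

With Z = 2 atoms per BCC cell, a³ = Z·M/(N_A·ρ) = 2 × 107.5 / (6.022 × 10²³ × 9.160 g/cm³) = 3.898 × 10^-23 cm³.
a = (3.898 × 10^-23)^(1/3) = 3.391 × 10^-8 cm = 339 pm.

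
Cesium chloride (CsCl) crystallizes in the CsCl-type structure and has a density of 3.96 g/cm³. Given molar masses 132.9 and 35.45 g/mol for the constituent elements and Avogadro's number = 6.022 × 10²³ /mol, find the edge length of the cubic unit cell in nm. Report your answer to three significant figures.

M(CsCl) = 168.35 g/mol; Z = 1 formula unit per cell.
a³ = Z·M/(N_A·ρ) = 1 × 168.35 / (6.022 × 10²³ × 3.96) = 7.060 × 10^-23 cm³, so a = 4.133 × 10^-8 cm = 0.413 nm.

0.413 nm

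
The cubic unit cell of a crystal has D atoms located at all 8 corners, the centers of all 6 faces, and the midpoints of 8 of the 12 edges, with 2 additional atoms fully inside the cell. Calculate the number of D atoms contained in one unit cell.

8

Corner atoms are shared by 8 cells (1/8 each), face atoms by 2 (1/2 each), edge atoms by 4 (1/4 each), interior atoms are unshared.
Net atoms = 8 × 1/8 + 6 × 1/2 + 8 × 1/4 + 2 = 1 + 3 + 2 + 2 = 8.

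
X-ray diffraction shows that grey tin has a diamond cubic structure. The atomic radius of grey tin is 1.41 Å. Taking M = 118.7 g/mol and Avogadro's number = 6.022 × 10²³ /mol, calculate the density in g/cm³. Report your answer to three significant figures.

In a diamond cubic lattice, nearest neighbors lie along the body diagonal with √3·a = 8r, giving a = 6.513 Å = 6.513 × 10^-8 cm.
With Z = 8, ρ = Z·M/(N_A·a³) = 8 × 118.7 / (6.022 × 10²³ × 2.762 × 10^-22) = 5.709 g/cm³.

5.71 g/cm³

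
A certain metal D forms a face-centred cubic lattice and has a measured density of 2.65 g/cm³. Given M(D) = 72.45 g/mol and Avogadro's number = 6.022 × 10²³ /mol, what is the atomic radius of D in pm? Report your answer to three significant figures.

For an FCC cell (Z = 4), a³ = Z·M/(N_A·ρ) = 4 × 72.45 / (6.022 × 10²³ × 2.650) = 1.816 × 10^-22 cm³, so a = 5.663 × 10^-8 cm = 566.3 pm.
Atoms touch along the face diagonal, so √2·a = 4r, so r = 0.3536 × a = 200 pm.

200 pm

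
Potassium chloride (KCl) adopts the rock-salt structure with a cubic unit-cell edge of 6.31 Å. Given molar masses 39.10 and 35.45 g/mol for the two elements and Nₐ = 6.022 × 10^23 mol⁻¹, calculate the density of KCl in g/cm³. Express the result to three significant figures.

1.97 g/cm³

The rock-salt structure contains Z = 4 formula units per cell; M(KCl) = 39.10 + 35.45 = 74.55 g/mol.
a³ = (6.310 × 10^-8 cm)³ = 2.512 × 10^-22 cm³.
ρ = 4 × 74.55 / (6.022 × 10²³ × 2.512 × 10^-22) = 1.971 g/cm³.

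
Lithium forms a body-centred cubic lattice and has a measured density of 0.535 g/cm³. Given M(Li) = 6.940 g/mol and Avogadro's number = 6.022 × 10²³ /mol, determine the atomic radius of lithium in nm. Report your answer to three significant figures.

0.152 nm

For a BCC cell (Z = 2), a³ = Z·M/(N_A·ρ) = 2 × 6.940 / (6.022 × 10²³ × 0.5350) = 4.308 × 10^-23 cm³, so a = 3.506 × 10^-8 cm = 0.3506 nm.
Atoms touch along the body diagonal, so √3·a = 4r, so r = 0.4330 × a = 0.152 nm.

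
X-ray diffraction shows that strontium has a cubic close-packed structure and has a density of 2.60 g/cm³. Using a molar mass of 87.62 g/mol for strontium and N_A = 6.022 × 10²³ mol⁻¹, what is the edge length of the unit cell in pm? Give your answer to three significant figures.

607 pm

With Z = 4 atoms per FCC cell, a³ = Z·M/(N_A·ρ) = 4 × 87.62 / (6.022 × 10²³ × 2.600 g/cm³) = 2.238 × 10^-22 cm³.
a = (2.238 × 10^-22)^(1/3) = 6.072 × 10^-8 cm = 607 pm.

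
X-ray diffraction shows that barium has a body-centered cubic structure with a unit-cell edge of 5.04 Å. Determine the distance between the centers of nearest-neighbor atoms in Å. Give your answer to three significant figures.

4.36 Å

In a BCC structure, atoms touch along the body diagonal, so √3·a = 4r; the nearest-neighbor distance equals 2r = 0.8660·a.
d = 0.8660 × 5.04 = 4.36 Å.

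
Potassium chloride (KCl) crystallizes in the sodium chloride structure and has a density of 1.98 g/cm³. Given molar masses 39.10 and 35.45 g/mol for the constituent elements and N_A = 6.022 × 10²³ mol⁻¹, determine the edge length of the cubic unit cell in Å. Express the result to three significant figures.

M(KCl) = 74.55 g/mol; Z = 4 formula units per cell.
a³ = Z·M/(N_A·ρ) = 4 × 74.55 / (6.022 × 10²³ × 1.98) = 2.501 × 10^-22 cm³, so a = 6.300 × 10^-8 cm = 6.30 Å.

6.30 Å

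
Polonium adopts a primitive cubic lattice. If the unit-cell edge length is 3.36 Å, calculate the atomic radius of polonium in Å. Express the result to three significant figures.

1.68 Å

In a simple cubic lattice, atoms touch along the cell edge, so a = 2r.
r = a/2 = 3.36/2 = 1.68 Å.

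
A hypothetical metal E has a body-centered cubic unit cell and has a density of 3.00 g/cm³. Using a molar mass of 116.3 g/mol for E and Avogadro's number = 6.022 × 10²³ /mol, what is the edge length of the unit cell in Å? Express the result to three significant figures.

With Z = 2 atoms per BCC cell, a³ = Z·M/(N_A·ρ) = 2 × 116.3 / (6.022 × 10²³ × 3.000 g/cm³) = 1.288 × 10^-22 cm³.
a = (1.288 × 10^-22)^(1/3) = 5.050 × 10^-8 cm = 5.05 Å.

5.05 Å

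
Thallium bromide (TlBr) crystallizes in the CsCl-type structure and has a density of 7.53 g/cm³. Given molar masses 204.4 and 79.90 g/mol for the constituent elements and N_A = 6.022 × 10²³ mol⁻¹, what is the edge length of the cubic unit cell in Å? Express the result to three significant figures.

M(TlBr) = 284.3 g/mol; Z = 1 formula unit per cell.
a³ = Z·M/(N_A·ρ) = 1 × 284.3 / (6.022 × 10²³ × 7.53) = 6.270 × 10^-23 cm³, so a = 3.973 × 10^-8 cm = 3.97 Å.

3.97 Å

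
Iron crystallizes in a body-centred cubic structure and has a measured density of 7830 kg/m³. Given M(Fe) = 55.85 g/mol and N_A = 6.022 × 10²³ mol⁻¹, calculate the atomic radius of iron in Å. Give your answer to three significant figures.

1.24 Å

For a BCC cell (Z = 2), a³ = Z·M/(N_A·ρ) = 2 × 55.85 / (6.022 × 10²³ × 7.830) = 2.369 × 10^-23 cm³, so a = 2.872 × 10^-8 cm = 2.872 Å.
Atoms touch along the body diagonal, so √3·a = 4r, so r = 0.4330 × a = 1.24 Å.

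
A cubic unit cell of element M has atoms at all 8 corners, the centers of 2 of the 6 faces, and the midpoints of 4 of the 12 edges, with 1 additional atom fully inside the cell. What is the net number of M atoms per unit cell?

4

Corner atoms are shared by 8 cells (1/8 each), face atoms by 2 (1/2 each), edge atoms by 4 (1/4 each), interior atoms are unshared.
Net atoms = 8 × 1/8 + 2 × 1/2 + 4 × 1/4 + 1 = 1 + 1 + 1 + 1 = 4.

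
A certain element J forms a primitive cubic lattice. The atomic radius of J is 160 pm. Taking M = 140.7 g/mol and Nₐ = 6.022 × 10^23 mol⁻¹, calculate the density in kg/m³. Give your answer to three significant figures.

7130 kg/m³

In a simple cubic lattice, atoms touch along the cell edge, so a = 2r, giving a = 320.0 pm = 3.200 × 10^-8 cm.
With Z = 1, ρ = Z·M/(N_A·a³) = 1 × 140.7 / (6.022 × 10²³ × 3.277 × 10^-23) = 7.130 g/cm³ = 7130 kg/m³.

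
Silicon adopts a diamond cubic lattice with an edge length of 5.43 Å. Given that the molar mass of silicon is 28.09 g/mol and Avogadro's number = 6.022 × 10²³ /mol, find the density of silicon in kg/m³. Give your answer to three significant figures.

A diamond cubic unit cell contains Z = 8 atoms.
Cell volume: a³ = (5.43 Å)³ = (5.430 × 10^-8 cm)³ = 1.601 × 10^-22 cm³.
ρ = Z·M/(N_A·a³) = 8 × 28.09 / (6.022 × 10²³ × 1.601 × 10^-22) = 2.331 g/cm³ = 2330 kg/m³.

2330 kg/m³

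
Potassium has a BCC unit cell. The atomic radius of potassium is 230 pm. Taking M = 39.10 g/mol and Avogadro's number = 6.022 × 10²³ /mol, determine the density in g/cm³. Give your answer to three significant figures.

0.867 g/cm³

In a BCC lattice, atoms touch along the body diagonal, so √3·a = 4r, giving a = 531.2 pm = 5.312 × 10^-8 cm.
With Z = 2, ρ = Z·M/(N_A·a³) = 2 × 39.10 / (6.022 × 10²³ × 1.499 × 10^-22) = 0.8665 g/cm³.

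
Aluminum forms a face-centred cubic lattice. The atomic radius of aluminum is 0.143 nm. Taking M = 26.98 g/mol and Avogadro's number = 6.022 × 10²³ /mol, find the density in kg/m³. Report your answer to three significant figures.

2710 kg/m³

In an FCC lattice, atoms touch along the face diagonal, so √2·a = 4r, giving a = 0.4045 nm = 4.045 × 10^-8 cm.
With Z = 4, ρ = Z·M/(N_A·a³) = 4 × 26.98 / (6.022 × 10²³ × 6.617 × 10^-23) = 2.708 g/cm³ = 2710 kg/m³.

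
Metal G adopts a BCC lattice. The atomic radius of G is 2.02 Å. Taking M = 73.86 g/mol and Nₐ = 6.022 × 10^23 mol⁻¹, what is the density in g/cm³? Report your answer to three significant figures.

2.42 g/cm³

In a BCC lattice, atoms touch along the body diagonal, so √3·a = 4r, giving a = 4.665 Å = 4.665 × 10^-8 cm.
With Z = 2, ρ = Z·M/(N_A·a³) = 2 × 73.86 / (6.022 × 10²³ × 1.015 × 10^-22) = 2.416 g/cm³.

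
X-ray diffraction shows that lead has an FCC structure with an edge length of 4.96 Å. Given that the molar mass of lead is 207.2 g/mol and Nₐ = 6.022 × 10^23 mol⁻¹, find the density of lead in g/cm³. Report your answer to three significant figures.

An FCC unit cell contains Z = 4 atoms.
Cell volume: a³ = (4.96 Å)³ = (4.960 × 10^-8 cm)³ = 1.220 × 10^-22 cm³.
ρ = Z·M/(N_A·a³) = 4 × 207.2 / (6.022 × 10²³ × 1.220 × 10^-22) = 11.28 g/cm³.

11.3 g/cm³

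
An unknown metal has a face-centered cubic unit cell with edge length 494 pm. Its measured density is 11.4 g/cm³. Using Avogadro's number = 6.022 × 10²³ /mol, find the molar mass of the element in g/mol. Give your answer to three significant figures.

207 g/mol

An FCC cell has Z = 4 atoms; a = 4.940 × 10^-8 cm.
M = ρ·N_A·a³/Z = 11.4 × 6.022 × 10²³ × 1.206 × 10^-22 / 4 = 207 g/mol.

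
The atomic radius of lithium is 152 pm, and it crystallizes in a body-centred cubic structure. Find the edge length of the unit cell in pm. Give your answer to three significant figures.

351 pm

In a BCC lattice, atoms touch along the body diagonal, so √3·a = 4r.
a = 4r/√3 = 4 × 152 / 1.7321 = 351 pm.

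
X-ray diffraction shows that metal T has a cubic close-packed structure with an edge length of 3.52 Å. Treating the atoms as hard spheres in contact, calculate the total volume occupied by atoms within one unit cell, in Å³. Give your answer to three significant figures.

32.3 Å³

In an FCC lattice atoms touch along the face diagonal, so √2·a = 4r, so r = 0.3536a = 1.245 Å.
V_atoms = Z × (4/3)πr³ = 4 × (4/3)π × (1.245)³ = 32.3 Å³.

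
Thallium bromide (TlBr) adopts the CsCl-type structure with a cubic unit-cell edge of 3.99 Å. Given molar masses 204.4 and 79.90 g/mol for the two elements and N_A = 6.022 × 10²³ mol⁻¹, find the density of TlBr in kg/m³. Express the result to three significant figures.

7430 kg/m³

The CsCl-type structure contains Z = 1 formula unit per cell; M(TlBr) = 204.4 + 79.90 = 284.3 g/mol.
a³ = (3.990 × 10^-8 cm)³ = 6.352 × 10^-23 cm³.
ρ = 1 × 284.3 / (6.022 × 10²³ × 6.352 × 10^-23) = 7.432 g/cm³ = 7430 kg/m³.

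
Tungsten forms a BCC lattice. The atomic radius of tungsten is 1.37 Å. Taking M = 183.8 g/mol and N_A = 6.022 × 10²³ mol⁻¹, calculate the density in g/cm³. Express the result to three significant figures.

In a BCC lattice, atoms touch along the body diagonal, so √3·a = 4r, giving a = 3.164 Å = 3.164 × 10^-8 cm.
With Z = 2, ρ = Z·M/(N_A·a³) = 2 × 183.8 / (6.022 × 10²³ × 3.167 × 10^-23) = 19.27 g/cm³.

19.3 g/cm³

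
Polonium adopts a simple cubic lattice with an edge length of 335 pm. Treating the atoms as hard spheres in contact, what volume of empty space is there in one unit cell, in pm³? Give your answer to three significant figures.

1.79 × 10^7 pm³

In a simple cubic lattice atoms touch along the cell edge, so a = 2r, so r = 0.5000a = 167.5 pm.
V_cell = a³ = 3.760 × 10^7 pm³; V_atoms = 1 × (4/3)πr³ = 1.968 × 10^7 pm³.
Empty space = 3.760 × 10^7 − 1.968 × 10^7 = 1.79 × 10^7 pm³.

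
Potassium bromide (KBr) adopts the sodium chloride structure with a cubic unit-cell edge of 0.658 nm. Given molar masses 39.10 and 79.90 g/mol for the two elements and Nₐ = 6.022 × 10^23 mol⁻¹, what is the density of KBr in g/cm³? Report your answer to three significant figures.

2.77 g/cm³

The sodium chloride structure contains Z = 4 formula units per cell; M(KBr) = 39.10 + 79.90 = 119.0 g/mol.
a³ = (6.580 × 10^-8 cm)³ = 2.849 × 10^-22 cm³.
ρ = 4 × 119.0 / (6.022 × 10²³ × 2.849 × 10^-22) = 2.775 g/cm³.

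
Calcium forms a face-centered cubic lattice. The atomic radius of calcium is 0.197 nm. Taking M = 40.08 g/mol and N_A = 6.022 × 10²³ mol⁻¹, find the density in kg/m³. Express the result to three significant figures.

1540 kg/m³

In an FCC lattice, atoms touch along the face diagonal, so √2·a = 4r, giving a = 0.5572 nm = 5.572 × 10^-8 cm.
With Z = 4, ρ = Z·M/(N_A·a³) = 4 × 40.08 / (6.022 × 10²³ × 1.730 × 10^-22) = 1.539 g/cm³ = 1540 kg/m³.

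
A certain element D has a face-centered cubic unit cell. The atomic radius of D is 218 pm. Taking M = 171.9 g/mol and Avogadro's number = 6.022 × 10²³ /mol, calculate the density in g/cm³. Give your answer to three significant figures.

In an FCC lattice, atoms touch along the face diagonal, so √2·a = 4r, giving a = 616.6 pm = 6.166 × 10^-8 cm.
With Z = 4, ρ = Z·M/(N_A·a³) = 4 × 171.9 / (6.022 × 10²³ × 2.344 × 10^-22) = 4.871 g/cm³.

4.87 g/cm³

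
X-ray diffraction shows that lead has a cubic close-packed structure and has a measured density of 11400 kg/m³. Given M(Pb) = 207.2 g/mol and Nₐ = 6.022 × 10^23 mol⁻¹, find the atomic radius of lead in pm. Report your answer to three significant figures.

175 pm

For an FCC cell (Z = 4), a³ = Z·M/(N_A·ρ) = 4 × 207.2 / (6.022 × 10²³ × 11.40) = 1.207 × 10^-22 cm³, so a = 4.942 × 10^-8 cm = 494.2 pm.
Atoms touch along the face diagonal, so √2·a = 4r, so r = 0.3536 × a = 175 pm.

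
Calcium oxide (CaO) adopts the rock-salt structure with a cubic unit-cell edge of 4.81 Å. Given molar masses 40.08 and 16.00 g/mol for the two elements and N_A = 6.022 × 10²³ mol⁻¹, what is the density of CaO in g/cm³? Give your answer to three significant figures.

3.35 g/cm³

The rock-salt structure contains Z = 4 formula units per cell; M(CaO) = 40.08 + 16.00 = 56.08 g/mol.
a³ = (4.810 × 10^-8 cm)³ = 1.113 × 10^-22 cm³.
ρ = 4 × 56.08 / (6.022 × 10²³ × 1.113 × 10^-22) = 3.347 g/cm³.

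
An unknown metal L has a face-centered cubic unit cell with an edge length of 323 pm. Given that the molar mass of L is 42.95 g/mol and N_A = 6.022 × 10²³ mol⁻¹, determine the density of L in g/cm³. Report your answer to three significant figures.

An FCC unit cell contains Z = 4 atoms.
Cell volume: a³ = (323 pm)³ = (3.230 × 10^-8 cm)³ = 3.370 × 10^-23 cm³.
ρ = Z·M/(N_A·a³) = 4 × 42.95 / (6.022 × 10²³ × 3.370 × 10^-23) = 8.466 g/cm³.

8.47 g/cm³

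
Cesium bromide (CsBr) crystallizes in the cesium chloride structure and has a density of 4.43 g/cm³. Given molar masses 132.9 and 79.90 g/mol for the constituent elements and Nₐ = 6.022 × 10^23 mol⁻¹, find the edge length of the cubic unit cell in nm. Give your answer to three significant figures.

M(CsBr) = 212.8 g/mol; Z = 1 formula unit per cell.
a³ = Z·M/(N_A·ρ) = 1 × 212.8 / (6.022 × 10²³ × 4.43) = 7.977 × 10^-23 cm³, so a = 4.305 × 10^-8 cm = 0.430 nm.

0.430 nm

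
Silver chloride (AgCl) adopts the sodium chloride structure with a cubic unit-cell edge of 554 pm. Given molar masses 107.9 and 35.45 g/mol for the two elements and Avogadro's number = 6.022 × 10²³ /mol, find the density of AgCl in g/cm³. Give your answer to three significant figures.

5.60 g/cm³

The sodium chloride structure contains Z = 4 formula units per cell; M(AgCl) = 107.9 + 35.45 = 143.35 g/mol.
a³ = (5.540 × 10^-8 cm)³ = 1.700 × 10^-22 cm³.
ρ = 4 × 143.35 / (6.022 × 10²³ × 1.700 × 10^-22) = 5.600 g/cm³.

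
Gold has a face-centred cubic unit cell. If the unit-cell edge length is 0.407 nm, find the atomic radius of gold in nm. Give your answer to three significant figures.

In an FCC lattice, atoms touch along the face diagonal, so √2·a = 4r.
r = √2·a/4 = 1.4142 × 0.407 / 4 = 0.144 nm.

0.144 nm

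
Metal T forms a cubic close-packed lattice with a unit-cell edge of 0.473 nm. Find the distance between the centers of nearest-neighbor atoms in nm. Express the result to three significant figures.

0.334 nm

In an FCC structure, atoms touch along the face diagonal, so √2·a = 4r; the nearest-neighbor distance equals 2r = 0.7071·a.
d = 0.7071 × 0.473 = 0.334 nm.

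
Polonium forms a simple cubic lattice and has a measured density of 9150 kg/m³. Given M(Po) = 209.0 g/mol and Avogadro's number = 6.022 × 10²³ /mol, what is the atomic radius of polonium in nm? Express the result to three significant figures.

0.168 nm

For a simple cubic cell (Z = 1), a³ = Z·M/(N_A·ρ) = 1 × 209.0 / (6.022 × 10²³ × 9.150) = 3.793 × 10^-23 cm³, so a = 3.360 × 10^-8 cm = 0.3360 nm.
Atoms touch along the cell edge, so a = 2r, so r = 0.5000 × a = 0.168 nm.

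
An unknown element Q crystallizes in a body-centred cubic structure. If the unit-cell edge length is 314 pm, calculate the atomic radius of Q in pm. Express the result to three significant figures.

In a BCC lattice, atoms touch along the body diagonal, so √3·a = 4r.
r = √3·a/4 = 1.7321 × 314 / 4 = 136 pm.

136 pm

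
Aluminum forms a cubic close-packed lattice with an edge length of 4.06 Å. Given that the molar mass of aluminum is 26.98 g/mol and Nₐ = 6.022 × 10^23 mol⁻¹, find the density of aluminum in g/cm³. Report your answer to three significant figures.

2.68 g/cm³

An FCC unit cell contains Z = 4 atoms.
Cell volume: a³ = (4.06 Å)³ = (4.060 × 10^-8 cm)³ = 6.692 × 10^-23 cm³.
ρ = Z·M/(N_A·a³) = 4 × 26.98 / (6.022 × 10²³ × 6.692 × 10^-23) = 2.678 g/cm³.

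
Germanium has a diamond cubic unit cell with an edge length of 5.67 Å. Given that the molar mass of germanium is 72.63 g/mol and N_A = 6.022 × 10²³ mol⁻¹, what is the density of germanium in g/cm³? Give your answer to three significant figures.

A diamond cubic unit cell contains Z = 8 atoms.
Cell volume: a³ = (5.67 Å)³ = (5.670 × 10^-8 cm)³ = 1.823 × 10^-22 cm³.
ρ = Z·M/(N_A·a³) = 8 × 72.63 / (6.022 × 10²³ × 1.823 × 10^-22) = 5.293 g/cm³.

5.29 g/cm³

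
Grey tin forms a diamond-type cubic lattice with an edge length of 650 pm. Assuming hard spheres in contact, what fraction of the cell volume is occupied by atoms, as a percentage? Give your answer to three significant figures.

34.0%

In a diamond cubic lattice nearest neighbors lie along the body diagonal with √3·a = 8r, so r = 0.2165a = 140.7 pm.
Packing fraction = Z·(4/3)πr³ / a³ = 8 × (4/3)π × (140.7)³ / (650)³ = 0.3401 = 34.0%.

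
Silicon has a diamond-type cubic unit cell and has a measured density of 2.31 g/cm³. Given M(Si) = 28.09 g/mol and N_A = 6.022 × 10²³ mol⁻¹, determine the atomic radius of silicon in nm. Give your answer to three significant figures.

0.118 nm

For a diamond cubic cell (Z = 8), a³ = Z·M/(N_A·ρ) = 8 × 28.09 / (6.022 × 10²³ × 2.310) = 1.615 × 10^-22 cm³, so a = 5.446 × 10^-8 cm = 0.5446 nm.
Nearest neighbors lie along the body diagonal with √3·a = 8r, so r = 0.2165 × a = 0.118 nm.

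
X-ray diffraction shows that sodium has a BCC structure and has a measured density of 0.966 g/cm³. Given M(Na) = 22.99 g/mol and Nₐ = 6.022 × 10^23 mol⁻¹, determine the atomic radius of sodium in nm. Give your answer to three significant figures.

For a BCC cell (Z = 2), a³ = Z·M/(N_A·ρ) = 2 × 22.99 / (6.022 × 10²³ × 0.9660) = 7.904 × 10^-23 cm³, so a = 4.292 × 10^-8 cm = 0.4292 nm.
Atoms touch along the body diagonal, so √3·a = 4r, so r = 0.4330 × a = 0.186 nm.

0.186 nm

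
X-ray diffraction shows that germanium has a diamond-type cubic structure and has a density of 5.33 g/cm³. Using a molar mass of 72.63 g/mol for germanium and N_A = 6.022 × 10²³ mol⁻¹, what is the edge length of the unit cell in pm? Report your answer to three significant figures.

566 pm

With Z = 8 atoms per diamond cubic cell, a³ = Z·M/(N_A·ρ) = 8 × 72.63 / (6.022 × 10²³ × 5.330 g/cm³) = 1.810 × 10^-22 cm³.
a = (1.810 × 10^-22)^(1/3) = 5.657 × 10^-8 cm = 566 pm.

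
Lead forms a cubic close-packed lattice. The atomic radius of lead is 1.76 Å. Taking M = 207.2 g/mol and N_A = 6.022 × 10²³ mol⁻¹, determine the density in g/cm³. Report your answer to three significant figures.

In an FCC lattice, atoms touch along the face diagonal, so √2·a = 4r, giving a = 4.978 Å = 4.978 × 10^-8 cm.
With Z = 4, ρ = Z·M/(N_A·a³) = 4 × 207.2 / (6.022 × 10²³ × 1.234 × 10^-22) = 11.16 g/cm³.

11.2 g/cm³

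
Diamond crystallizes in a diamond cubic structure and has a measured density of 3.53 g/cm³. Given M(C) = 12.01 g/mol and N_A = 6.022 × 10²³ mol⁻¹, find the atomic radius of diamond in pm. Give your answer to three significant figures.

For a diamond cubic cell (Z = 8), a³ = Z·M/(N_A·ρ) = 8 × 12.01 / (6.022 × 10²³ × 3.530) = 4.520 × 10^-23 cm³, so a = 3.562 × 10^-8 cm = 356.2 pm.
Nearest neighbors lie along the body diagonal with √3·a = 8r, so r = 0.2165 × a = 77.1 pm.

77.1 pm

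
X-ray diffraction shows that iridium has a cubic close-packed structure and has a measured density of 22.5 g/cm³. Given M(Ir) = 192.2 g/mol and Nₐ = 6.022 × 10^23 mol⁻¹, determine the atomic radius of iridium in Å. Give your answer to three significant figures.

For an FCC cell (Z = 4), a³ = Z·M/(N_A·ρ) = 4 × 192.2 / (6.022 × 10²³ × 22.50) = 5.674 × 10^-23 cm³, so a = 3.843 × 10^-8 cm = 3.843 Å.
Atoms touch along the face diagonal, so √2·a = 4r, so r = 0.3536 × a = 1.36 Å.

1.36 Å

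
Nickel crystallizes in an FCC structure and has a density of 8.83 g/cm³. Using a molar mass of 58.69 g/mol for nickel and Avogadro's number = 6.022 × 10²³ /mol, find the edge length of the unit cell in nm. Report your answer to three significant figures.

With Z = 4 atoms per FCC cell, a³ = Z·M/(N_A·ρ) = 4 × 58.69 / (6.022 × 10²³ × 8.830 g/cm³) = 4.415 × 10^-23 cm³.
a = (4.415 × 10^-23)^(1/3) = 3.534 × 10^-8 cm = 0.353 nm.

0.353 nm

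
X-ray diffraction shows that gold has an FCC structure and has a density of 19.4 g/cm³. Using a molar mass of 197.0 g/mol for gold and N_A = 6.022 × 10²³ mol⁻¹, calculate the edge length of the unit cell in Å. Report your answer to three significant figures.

With Z = 4 atoms per FCC cell, a³ = Z·M/(N_A·ρ) = 4 × 197.0 / (6.022 × 10²³ × 19.40 g/cm³) = 6.745 × 10^-23 cm³.
a = (6.745 × 10^-23)^(1/3) = 4.071 × 10^-8 cm = 4.07 Å.

4.07 Å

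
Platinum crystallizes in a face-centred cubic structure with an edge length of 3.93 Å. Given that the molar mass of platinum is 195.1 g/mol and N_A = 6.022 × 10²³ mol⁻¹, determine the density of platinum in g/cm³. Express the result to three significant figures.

21.4 g/cm³

An FCC unit cell contains Z = 4 atoms.
Cell volume: a³ = (3.93 Å)³ = (3.930 × 10^-8 cm)³ = 6.070 × 10^-23 cm³.
ρ = Z·M/(N_A·a³) = 4 × 195.1 / (6.022 × 10²³ × 6.070 × 10^-23) = 21.35 g/cm³.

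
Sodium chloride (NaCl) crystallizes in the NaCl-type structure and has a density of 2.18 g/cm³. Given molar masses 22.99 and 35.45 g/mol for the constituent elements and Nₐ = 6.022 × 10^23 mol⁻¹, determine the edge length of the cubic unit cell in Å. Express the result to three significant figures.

5.63 Å

M(NaCl) = 58.44 g/mol; Z = 4 formula units per cell.
a³ = Z·M/(N_A·ρ) = 4 × 58.44 / (6.022 × 10²³ × 2.18) = 1.781 × 10^-22 cm³, so a = 5.626 × 10^-8 cm = 5.63 Å.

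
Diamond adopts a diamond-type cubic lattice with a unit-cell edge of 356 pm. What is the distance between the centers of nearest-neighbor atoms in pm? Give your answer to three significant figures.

In a diamond cubic structure, nearest neighbors lie along the body diagonal with √3·a = 8r; the nearest-neighbor distance equals 2r = 0.4330·a.
d = 0.4330 × 356 = 154 pm.

154 pm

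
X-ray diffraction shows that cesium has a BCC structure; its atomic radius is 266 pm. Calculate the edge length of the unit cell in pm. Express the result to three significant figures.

614 pm

In a BCC lattice, atoms touch along the body diagonal, so √3·a = 4r.
a = 4r/√3 = 4 × 266 / 1.7321 = 614 pm.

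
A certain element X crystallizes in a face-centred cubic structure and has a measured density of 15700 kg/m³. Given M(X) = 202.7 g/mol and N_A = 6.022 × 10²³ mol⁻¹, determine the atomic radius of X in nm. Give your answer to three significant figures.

For an FCC cell (Z = 4), a³ = Z·M/(N_A·ρ) = 4 × 202.7 / (6.022 × 10²³ × 15.70) = 8.576 × 10^-23 cm³, so a = 4.410 × 10^-8 cm = 0.4410 nm.
Atoms touch along the face diagonal, so √2·a = 4r, so r = 0.3536 × a = 0.156 nm.

0.156 nm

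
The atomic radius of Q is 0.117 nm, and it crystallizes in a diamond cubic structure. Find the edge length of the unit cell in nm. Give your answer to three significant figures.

0.540 nm

In a diamond cubic lattice, nearest neighbors lie along the body diagonal with √3·a = 8r.
a = 8r/√3 = 8 × 0.117 / 1.7321 = 0.540 nm.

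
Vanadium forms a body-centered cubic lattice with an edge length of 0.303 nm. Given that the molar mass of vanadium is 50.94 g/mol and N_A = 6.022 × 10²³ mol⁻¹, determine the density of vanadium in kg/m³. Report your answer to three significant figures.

A BCC unit cell contains Z = 2 atoms.
Cell volume: a³ = (0.303 nm)³ = (3.030 × 10^-8 cm)³ = 2.782 × 10^-23 cm³.
ρ = Z·M/(N_A·a³) = 2 × 50.94 / (6.022 × 10²³ × 2.782 × 10^-23) = 6.082 g/cm³ = 6080 kg/m³.

6080 kg/m³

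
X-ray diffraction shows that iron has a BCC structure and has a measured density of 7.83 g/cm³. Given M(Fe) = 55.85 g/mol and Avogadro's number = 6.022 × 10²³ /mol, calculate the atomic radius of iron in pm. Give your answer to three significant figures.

For a BCC cell (Z = 2), a³ = Z·M/(N_A·ρ) = 2 × 55.85 / (6.022 × 10²³ × 7.830) = 2.369 × 10^-23 cm³, so a = 2.872 × 10^-8 cm = 287.2 pm.
Atoms touch along the body diagonal, so √3·a = 4r, so r = 0.4330 × a = 124 pm.

124 pm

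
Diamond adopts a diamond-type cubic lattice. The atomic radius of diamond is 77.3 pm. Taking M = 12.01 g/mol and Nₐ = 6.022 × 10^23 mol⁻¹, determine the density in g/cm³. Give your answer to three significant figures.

3.51 g/cm³

In a diamond cubic lattice, nearest neighbors lie along the body diagonal with √3·a = 8r, giving a = 357.0 pm = 3.570 × 10^-8 cm.
With Z = 8, ρ = Z·M/(N_A·a³) = 8 × 12.01 / (6.022 × 10²³ × 4.551 × 10^-23) = 3.506 g/cm³.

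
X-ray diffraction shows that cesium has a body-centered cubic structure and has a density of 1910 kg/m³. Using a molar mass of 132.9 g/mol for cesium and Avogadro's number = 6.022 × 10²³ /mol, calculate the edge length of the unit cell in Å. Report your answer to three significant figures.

6.14 Å

With Z = 2 atoms per BCC cell, a³ = Z·M/(N_A·ρ) = 2 × 132.9 / (6.022 × 10²³ × 1.910 g/cm³) = 2.311 × 10^-22 cm³.
a = (2.311 × 10^-22)^(1/3) = 6.137 × 10^-8 cm = 6.14 Å.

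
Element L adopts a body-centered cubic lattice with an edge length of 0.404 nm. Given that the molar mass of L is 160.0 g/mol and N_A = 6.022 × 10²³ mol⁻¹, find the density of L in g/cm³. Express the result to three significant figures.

8.06 g/cm³

A BCC unit cell contains Z = 2 atoms.
Cell volume: a³ = (0.404 nm)³ = (4.040 × 10^-8 cm)³ = 6.594 × 10^-23 cm³.
ρ = Z·M/(N_A·a³) = 2 × 160.0 / (6.022 × 10²³ × 6.594 × 10^-23) = 8.059 g/cm³.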